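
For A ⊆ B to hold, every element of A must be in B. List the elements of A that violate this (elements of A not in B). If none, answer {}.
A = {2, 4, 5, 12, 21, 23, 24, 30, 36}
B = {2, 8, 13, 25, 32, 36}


Set A = {2, 4, 5, 12, 21, 23, 24, 30, 36}
Set B = {2, 8, 13, 25, 32, 36}
Check each element of A against B:
2 ∈ B, 4 ∉ B (include), 5 ∉ B (include), 12 ∉ B (include), 21 ∉ B (include), 23 ∉ B (include), 24 ∉ B (include), 30 ∉ B (include), 36 ∈ B
Elements of A not in B: {4, 5, 12, 21, 23, 24, 30}

{4, 5, 12, 21, 23, 24, 30}


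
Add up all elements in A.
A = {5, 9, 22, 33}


Set A = {5, 9, 22, 33}
Sum = 5 + 9 + 22 + 33 = 69

69


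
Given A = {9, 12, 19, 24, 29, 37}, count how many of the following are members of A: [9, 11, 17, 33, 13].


Set A = {9, 12, 19, 24, 29, 37}
Candidates: [9, 11, 17, 33, 13]
Check each candidate:
9 ∈ A, 11 ∉ A, 17 ∉ A, 33 ∉ A, 13 ∉ A
Count of candidates in A: 1

1


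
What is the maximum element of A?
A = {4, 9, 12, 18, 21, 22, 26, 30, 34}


Set A = {4, 9, 12, 18, 21, 22, 26, 30, 34}
Elements in ascending order: 4, 9, 12, 18, 21, 22, 26, 30, 34
The largest element is 34.

34


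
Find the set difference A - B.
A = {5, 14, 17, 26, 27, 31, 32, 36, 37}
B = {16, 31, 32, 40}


Set A = {5, 14, 17, 26, 27, 31, 32, 36, 37}
Set B = {16, 31, 32, 40}
A \ B includes elements in A that are not in B.
Check each element of A:
5 (not in B, keep), 14 (not in B, keep), 17 (not in B, keep), 26 (not in B, keep), 27 (not in B, keep), 31 (in B, remove), 32 (in B, remove), 36 (not in B, keep), 37 (not in B, keep)
A \ B = {5, 14, 17, 26, 27, 36, 37}

{5, 14, 17, 26, 27, 36, 37}


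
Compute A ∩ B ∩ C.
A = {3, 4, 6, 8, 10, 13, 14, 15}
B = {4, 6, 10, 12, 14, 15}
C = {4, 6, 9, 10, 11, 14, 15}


Set A = {3, 4, 6, 8, 10, 13, 14, 15}
Set B = {4, 6, 10, 12, 14, 15}
Set C = {4, 6, 9, 10, 11, 14, 15}
First, A ∩ B = {4, 6, 10, 14, 15}
Then, (A ∩ B) ∩ C = {4, 6, 10, 14, 15}

{4, 6, 10, 14, 15}


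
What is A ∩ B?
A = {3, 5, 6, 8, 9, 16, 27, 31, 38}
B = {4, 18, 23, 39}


Set A = {3, 5, 6, 8, 9, 16, 27, 31, 38}
Set B = {4, 18, 23, 39}
A ∩ B includes only elements in both sets.
Check each element of A against B:
3 ✗, 5 ✗, 6 ✗, 8 ✗, 9 ✗, 16 ✗, 27 ✗, 31 ✗, 38 ✗
A ∩ B = {}

{}


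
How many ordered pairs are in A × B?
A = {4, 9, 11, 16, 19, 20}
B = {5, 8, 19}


Set A = {4, 9, 11, 16, 19, 20} has 6 elements.
Set B = {5, 8, 19} has 3 elements.
|A × B| = |A| × |B| = 6 × 3 = 18

18


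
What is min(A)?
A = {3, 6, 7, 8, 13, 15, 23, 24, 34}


Set A = {3, 6, 7, 8, 13, 15, 23, 24, 34}
Elements in ascending order: 3, 6, 7, 8, 13, 15, 23, 24, 34
The smallest element is 3.

3


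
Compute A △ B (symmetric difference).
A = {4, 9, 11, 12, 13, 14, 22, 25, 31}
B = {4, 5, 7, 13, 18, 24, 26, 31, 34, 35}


Set A = {4, 9, 11, 12, 13, 14, 22, 25, 31}
Set B = {4, 5, 7, 13, 18, 24, 26, 31, 34, 35}
A △ B = (A \ B) ∪ (B \ A)
Elements in A but not B: {9, 11, 12, 14, 22, 25}
Elements in B but not A: {5, 7, 18, 24, 26, 34, 35}
A △ B = {5, 7, 9, 11, 12, 14, 18, 22, 24, 25, 26, 34, 35}

{5, 7, 9, 11, 12, 14, 18, 22, 24, 25, 26, 34, 35}


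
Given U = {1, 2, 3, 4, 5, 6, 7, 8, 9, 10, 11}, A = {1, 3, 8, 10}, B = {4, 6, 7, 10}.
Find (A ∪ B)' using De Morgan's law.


U = {1, 2, 3, 4, 5, 6, 7, 8, 9, 10, 11}
A = {1, 3, 8, 10}, B = {4, 6, 7, 10}
A ∪ B = {1, 3, 4, 6, 7, 8, 10}
(A ∪ B)' = U \ (A ∪ B) = {2, 5, 9, 11}
Verification via A' ∩ B': A' = {2, 4, 5, 6, 7, 9, 11}, B' = {1, 2, 3, 5, 8, 9, 11}
A' ∩ B' = {2, 5, 9, 11} ✓

{2, 5, 9, 11}


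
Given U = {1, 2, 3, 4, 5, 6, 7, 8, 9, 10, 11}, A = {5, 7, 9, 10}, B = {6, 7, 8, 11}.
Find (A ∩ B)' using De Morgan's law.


U = {1, 2, 3, 4, 5, 6, 7, 8, 9, 10, 11}
A = {5, 7, 9, 10}, B = {6, 7, 8, 11}
A ∩ B = {7}
(A ∩ B)' = U \ (A ∩ B) = {1, 2, 3, 4, 5, 6, 8, 9, 10, 11}
Verification via A' ∪ B': A' = {1, 2, 3, 4, 6, 8, 11}, B' = {1, 2, 3, 4, 5, 9, 10}
A' ∪ B' = {1, 2, 3, 4, 5, 6, 8, 9, 10, 11} ✓

{1, 2, 3, 4, 5, 6, 8, 9, 10, 11}


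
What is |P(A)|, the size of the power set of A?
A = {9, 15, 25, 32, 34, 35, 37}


Set A = {9, 15, 25, 32, 34, 35, 37}
|A| = 7
The power set P(A) contains all subsets of A.
|P(A)| = 2^|A| = 2^7 = 128

128


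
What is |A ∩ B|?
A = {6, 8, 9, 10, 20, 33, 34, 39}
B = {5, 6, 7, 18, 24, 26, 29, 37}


Set A = {6, 8, 9, 10, 20, 33, 34, 39}
Set B = {5, 6, 7, 18, 24, 26, 29, 37}
A ∩ B = {6}
|A ∩ B| = 1

1


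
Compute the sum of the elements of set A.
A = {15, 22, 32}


Set A = {15, 22, 32}
Sum = 15 + 22 + 32 = 69

69


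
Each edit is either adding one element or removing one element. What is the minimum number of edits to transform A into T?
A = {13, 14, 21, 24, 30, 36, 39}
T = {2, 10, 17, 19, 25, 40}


Set A = {13, 14, 21, 24, 30, 36, 39}
Set T = {2, 10, 17, 19, 25, 40}
Elements to remove from A (in A, not in T): {13, 14, 21, 24, 30, 36, 39} → 7 removals
Elements to add to A (in T, not in A): {2, 10, 17, 19, 25, 40} → 6 additions
Total edits = 7 + 6 = 13

13


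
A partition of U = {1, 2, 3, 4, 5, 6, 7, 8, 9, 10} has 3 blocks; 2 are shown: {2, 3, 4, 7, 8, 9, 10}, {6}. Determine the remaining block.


U = {1, 2, 3, 4, 5, 6, 7, 8, 9, 10}
Shown blocks: {2, 3, 4, 7, 8, 9, 10}, {6}
A partition's blocks are pairwise disjoint and cover U, so the missing block = U \ (union of shown blocks).
Union of shown blocks: {2, 3, 4, 6, 7, 8, 9, 10}
Missing block = U \ (union) = {1, 5}

{1, 5}


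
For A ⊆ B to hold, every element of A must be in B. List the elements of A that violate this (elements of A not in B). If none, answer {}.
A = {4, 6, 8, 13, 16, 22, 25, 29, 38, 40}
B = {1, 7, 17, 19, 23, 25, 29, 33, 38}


Set A = {4, 6, 8, 13, 16, 22, 25, 29, 38, 40}
Set B = {1, 7, 17, 19, 23, 25, 29, 33, 38}
Check each element of A against B:
4 ∉ B (include), 6 ∉ B (include), 8 ∉ B (include), 13 ∉ B (include), 16 ∉ B (include), 22 ∉ B (include), 25 ∈ B, 29 ∈ B, 38 ∈ B, 40 ∉ B (include)
Elements of A not in B: {4, 6, 8, 13, 16, 22, 40}

{4, 6, 8, 13, 16, 22, 40}


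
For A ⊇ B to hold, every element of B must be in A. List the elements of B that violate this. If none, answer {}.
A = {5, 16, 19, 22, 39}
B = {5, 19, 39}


Set A = {5, 16, 19, 22, 39}
Set B = {5, 19, 39}
Check each element of B against A:
5 ∈ A, 19 ∈ A, 39 ∈ A
Elements of B not in A: {}

{}


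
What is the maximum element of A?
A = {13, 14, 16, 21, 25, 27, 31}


Set A = {13, 14, 16, 21, 25, 27, 31}
Elements in ascending order: 13, 14, 16, 21, 25, 27, 31
The largest element is 31.

31


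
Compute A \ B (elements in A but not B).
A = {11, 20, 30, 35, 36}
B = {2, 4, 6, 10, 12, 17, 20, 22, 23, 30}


Set A = {11, 20, 30, 35, 36}
Set B = {2, 4, 6, 10, 12, 17, 20, 22, 23, 30}
A \ B includes elements in A that are not in B.
Check each element of A:
11 (not in B, keep), 20 (in B, remove), 30 (in B, remove), 35 (not in B, keep), 36 (not in B, keep)
A \ B = {11, 35, 36}

{11, 35, 36}


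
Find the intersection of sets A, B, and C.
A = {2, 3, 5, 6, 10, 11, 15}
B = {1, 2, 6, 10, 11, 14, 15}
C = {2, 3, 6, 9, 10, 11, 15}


Set A = {2, 3, 5, 6, 10, 11, 15}
Set B = {1, 2, 6, 10, 11, 14, 15}
Set C = {2, 3, 6, 9, 10, 11, 15}
First, A ∩ B = {2, 6, 10, 11, 15}
Then, (A ∩ B) ∩ C = {2, 6, 10, 11, 15}

{2, 6, 10, 11, 15}


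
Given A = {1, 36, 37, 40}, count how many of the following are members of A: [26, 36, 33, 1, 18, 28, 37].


Set A = {1, 36, 37, 40}
Candidates: [26, 36, 33, 1, 18, 28, 37]
Check each candidate:
26 ∉ A, 36 ∈ A, 33 ∉ A, 1 ∈ A, 18 ∉ A, 28 ∉ A, 37 ∈ A
Count of candidates in A: 3

3


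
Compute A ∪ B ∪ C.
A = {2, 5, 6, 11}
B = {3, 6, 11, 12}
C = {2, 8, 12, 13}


Set A = {2, 5, 6, 11}
Set B = {3, 6, 11, 12}
Set C = {2, 8, 12, 13}
First, A ∪ B = {2, 3, 5, 6, 11, 12}
Then, (A ∪ B) ∪ C = {2, 3, 5, 6, 8, 11, 12, 13}

{2, 3, 5, 6, 8, 11, 12, 13}


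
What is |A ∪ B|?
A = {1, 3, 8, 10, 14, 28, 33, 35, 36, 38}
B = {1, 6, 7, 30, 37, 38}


Set A = {1, 3, 8, 10, 14, 28, 33, 35, 36, 38}, |A| = 10
Set B = {1, 6, 7, 30, 37, 38}, |B| = 6
A ∩ B = {1, 38}, |A ∩ B| = 2
|A ∪ B| = |A| + |B| - |A ∩ B| = 10 + 6 - 2 = 14

14


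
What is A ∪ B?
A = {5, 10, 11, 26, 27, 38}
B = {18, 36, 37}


Set A = {5, 10, 11, 26, 27, 38}
Set B = {18, 36, 37}
A ∪ B includes all elements in either set.
Elements from A: {5, 10, 11, 26, 27, 38}
Elements from B not already included: {18, 36, 37}
A ∪ B = {5, 10, 11, 18, 26, 27, 36, 37, 38}

{5, 10, 11, 18, 26, 27, 36, 37, 38}


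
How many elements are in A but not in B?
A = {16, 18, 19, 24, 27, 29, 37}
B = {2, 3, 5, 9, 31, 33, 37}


Set A = {16, 18, 19, 24, 27, 29, 37}
Set B = {2, 3, 5, 9, 31, 33, 37}
A \ B = {16, 18, 19, 24, 27, 29}
|A \ B| = 6

6


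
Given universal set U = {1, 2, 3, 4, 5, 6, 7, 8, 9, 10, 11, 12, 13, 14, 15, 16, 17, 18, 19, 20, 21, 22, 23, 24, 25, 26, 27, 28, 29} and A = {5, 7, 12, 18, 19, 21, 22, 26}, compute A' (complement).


Universal set U = {1, 2, 3, 4, 5, 6, 7, 8, 9, 10, 11, 12, 13, 14, 15, 16, 17, 18, 19, 20, 21, 22, 23, 24, 25, 26, 27, 28, 29}
Set A = {5, 7, 12, 18, 19, 21, 22, 26}
A' = U \ A = elements in U but not in A
Checking each element of U:
1 (not in A, include), 2 (not in A, include), 3 (not in A, include), 4 (not in A, include), 5 (in A, exclude), 6 (not in A, include), 7 (in A, exclude), 8 (not in A, include), 9 (not in A, include), 10 (not in A, include), 11 (not in A, include), 12 (in A, exclude), 13 (not in A, include), 14 (not in A, include), 15 (not in A, include), 16 (not in A, include), 17 (not in A, include), 18 (in A, exclude), 19 (in A, exclude), 20 (not in A, include), 21 (in A, exclude), 22 (in A, exclude), 23 (not in A, include), 24 (not in A, include), 25 (not in A, include), 26 (in A, exclude), 27 (not in A, include), 28 (not in A, include), 29 (not in A, include)
A' = {1, 2, 3, 4, 6, 8, 9, 10, 11, 13, 14, 15, 16, 17, 20, 23, 24, 25, 27, 28, 29}

{1, 2, 3, 4, 6, 8, 9, 10, 11, 13, 14, 15, 16, 17, 20, 23, 24, 25, 27, 28, 29}


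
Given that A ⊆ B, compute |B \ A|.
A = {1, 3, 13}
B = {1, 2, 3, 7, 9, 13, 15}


Set A = {1, 3, 13}, |A| = 3
Set B = {1, 2, 3, 7, 9, 13, 15}, |B| = 7
Since A ⊆ B: B \ A = {2, 7, 9, 15}
|B| - |A| = 7 - 3 = 4

4


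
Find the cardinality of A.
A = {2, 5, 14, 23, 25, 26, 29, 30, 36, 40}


Set A = {2, 5, 14, 23, 25, 26, 29, 30, 36, 40}
Listing elements: 2, 5, 14, 23, 25, 26, 29, 30, 36, 40
Counting: 10 elements
|A| = 10

10


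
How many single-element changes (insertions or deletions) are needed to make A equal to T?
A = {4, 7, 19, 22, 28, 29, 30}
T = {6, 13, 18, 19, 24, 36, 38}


Set A = {4, 7, 19, 22, 28, 29, 30}
Set T = {6, 13, 18, 19, 24, 36, 38}
Elements to remove from A (in A, not in T): {4, 7, 22, 28, 29, 30} → 6 removals
Elements to add to A (in T, not in A): {6, 13, 18, 24, 36, 38} → 6 additions
Total edits = 6 + 6 = 12

12


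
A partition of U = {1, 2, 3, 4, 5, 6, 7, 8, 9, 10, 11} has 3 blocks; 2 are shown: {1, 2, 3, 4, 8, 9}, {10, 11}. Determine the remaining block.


U = {1, 2, 3, 4, 5, 6, 7, 8, 9, 10, 11}
Shown blocks: {1, 2, 3, 4, 8, 9}, {10, 11}
A partition's blocks are pairwise disjoint and cover U, so the missing block = U \ (union of shown blocks).
Union of shown blocks: {1, 2, 3, 4, 8, 9, 10, 11}
Missing block = U \ (union) = {5, 6, 7}

{5, 6, 7}


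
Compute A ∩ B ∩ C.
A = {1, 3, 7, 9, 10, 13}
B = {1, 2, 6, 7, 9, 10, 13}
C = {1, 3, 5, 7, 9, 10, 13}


Set A = {1, 3, 7, 9, 10, 13}
Set B = {1, 2, 6, 7, 9, 10, 13}
Set C = {1, 3, 5, 7, 9, 10, 13}
First, A ∩ B = {1, 7, 9, 10, 13}
Then, (A ∩ B) ∩ C = {1, 7, 9, 10, 13}

{1, 7, 9, 10, 13}


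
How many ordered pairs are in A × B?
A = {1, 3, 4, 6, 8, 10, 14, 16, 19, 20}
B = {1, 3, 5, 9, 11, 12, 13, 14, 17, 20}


Set A = {1, 3, 4, 6, 8, 10, 14, 16, 19, 20} has 10 elements.
Set B = {1, 3, 5, 9, 11, 12, 13, 14, 17, 20} has 10 elements.
|A × B| = |A| × |B| = 10 × 10 = 100

100


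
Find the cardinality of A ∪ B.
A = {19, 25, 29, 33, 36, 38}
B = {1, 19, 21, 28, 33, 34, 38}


Set A = {19, 25, 29, 33, 36, 38}, |A| = 6
Set B = {1, 19, 21, 28, 33, 34, 38}, |B| = 7
A ∩ B = {19, 33, 38}, |A ∩ B| = 3
|A ∪ B| = |A| + |B| - |A ∩ B| = 6 + 7 - 3 = 10

10


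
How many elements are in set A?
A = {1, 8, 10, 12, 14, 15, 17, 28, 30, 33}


Set A = {1, 8, 10, 12, 14, 15, 17, 28, 30, 33}
Listing elements: 1, 8, 10, 12, 14, 15, 17, 28, 30, 33
Counting: 10 elements
|A| = 10

10


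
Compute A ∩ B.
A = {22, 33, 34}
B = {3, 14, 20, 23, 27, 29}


Set A = {22, 33, 34}
Set B = {3, 14, 20, 23, 27, 29}
A ∩ B includes only elements in both sets.
Check each element of A against B:
22 ✗, 33 ✗, 34 ✗
A ∩ B = {}

{}


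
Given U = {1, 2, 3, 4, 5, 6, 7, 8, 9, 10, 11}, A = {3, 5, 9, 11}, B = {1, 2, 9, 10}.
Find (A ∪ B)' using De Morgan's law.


U = {1, 2, 3, 4, 5, 6, 7, 8, 9, 10, 11}
A = {3, 5, 9, 11}, B = {1, 2, 9, 10}
A ∪ B = {1, 2, 3, 5, 9, 10, 11}
(A ∪ B)' = U \ (A ∪ B) = {4, 6, 7, 8}
Verification via A' ∩ B': A' = {1, 2, 4, 6, 7, 8, 10}, B' = {3, 4, 5, 6, 7, 8, 11}
A' ∩ B' = {4, 6, 7, 8} ✓

{4, 6, 7, 8}


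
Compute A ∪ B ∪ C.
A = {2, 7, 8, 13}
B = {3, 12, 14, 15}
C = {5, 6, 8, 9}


Set A = {2, 7, 8, 13}
Set B = {3, 12, 14, 15}
Set C = {5, 6, 8, 9}
First, A ∪ B = {2, 3, 7, 8, 12, 13, 14, 15}
Then, (A ∪ B) ∪ C = {2, 3, 5, 6, 7, 8, 9, 12, 13, 14, 15}

{2, 3, 5, 6, 7, 8, 9, 12, 13, 14, 15}


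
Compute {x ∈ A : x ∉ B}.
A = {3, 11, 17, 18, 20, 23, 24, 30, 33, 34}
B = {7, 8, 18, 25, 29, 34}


Set A = {3, 11, 17, 18, 20, 23, 24, 30, 33, 34}
Set B = {7, 8, 18, 25, 29, 34}
Check each element of A against B:
3 ∉ B (include), 11 ∉ B (include), 17 ∉ B (include), 18 ∈ B, 20 ∉ B (include), 23 ∉ B (include), 24 ∉ B (include), 30 ∉ B (include), 33 ∉ B (include), 34 ∈ B
Elements of A not in B: {3, 11, 17, 20, 23, 24, 30, 33}

{3, 11, 17, 20, 23, 24, 30, 33}


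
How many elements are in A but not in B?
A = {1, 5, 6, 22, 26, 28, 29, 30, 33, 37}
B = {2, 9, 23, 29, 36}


Set A = {1, 5, 6, 22, 26, 28, 29, 30, 33, 37}
Set B = {2, 9, 23, 29, 36}
A \ B = {1, 5, 6, 22, 26, 28, 30, 33, 37}
|A \ B| = 9

9


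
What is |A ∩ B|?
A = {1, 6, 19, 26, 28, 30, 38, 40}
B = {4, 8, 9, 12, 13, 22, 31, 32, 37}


Set A = {1, 6, 19, 26, 28, 30, 38, 40}
Set B = {4, 8, 9, 12, 13, 22, 31, 32, 37}
A ∩ B = {}
|A ∩ B| = 0

0


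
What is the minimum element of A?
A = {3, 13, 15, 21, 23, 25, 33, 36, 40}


Set A = {3, 13, 15, 21, 23, 25, 33, 36, 40}
Elements in ascending order: 3, 13, 15, 21, 23, 25, 33, 36, 40
The smallest element is 3.

3


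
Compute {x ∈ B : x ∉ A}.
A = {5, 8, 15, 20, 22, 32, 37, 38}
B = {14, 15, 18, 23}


Set A = {5, 8, 15, 20, 22, 32, 37, 38}
Set B = {14, 15, 18, 23}
Check each element of B against A:
14 ∉ A (include), 15 ∈ A, 18 ∉ A (include), 23 ∉ A (include)
Elements of B not in A: {14, 18, 23}

{14, 18, 23}


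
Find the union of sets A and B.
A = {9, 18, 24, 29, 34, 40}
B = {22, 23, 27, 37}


Set A = {9, 18, 24, 29, 34, 40}
Set B = {22, 23, 27, 37}
A ∪ B includes all elements in either set.
Elements from A: {9, 18, 24, 29, 34, 40}
Elements from B not already included: {22, 23, 27, 37}
A ∪ B = {9, 18, 22, 23, 24, 27, 29, 34, 37, 40}

{9, 18, 22, 23, 24, 27, 29, 34, 37, 40}


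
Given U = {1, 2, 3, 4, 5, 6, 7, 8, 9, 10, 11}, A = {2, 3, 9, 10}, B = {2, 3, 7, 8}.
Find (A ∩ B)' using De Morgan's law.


U = {1, 2, 3, 4, 5, 6, 7, 8, 9, 10, 11}
A = {2, 3, 9, 10}, B = {2, 3, 7, 8}
A ∩ B = {2, 3}
(A ∩ B)' = U \ (A ∩ B) = {1, 4, 5, 6, 7, 8, 9, 10, 11}
Verification via A' ∪ B': A' = {1, 4, 5, 6, 7, 8, 11}, B' = {1, 4, 5, 6, 9, 10, 11}
A' ∪ B' = {1, 4, 5, 6, 7, 8, 9, 10, 11} ✓

{1, 4, 5, 6, 7, 8, 9, 10, 11}


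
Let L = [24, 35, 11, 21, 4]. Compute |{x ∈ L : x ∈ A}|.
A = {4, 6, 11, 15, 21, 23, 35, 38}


Set A = {4, 6, 11, 15, 21, 23, 35, 38}
Candidates: [24, 35, 11, 21, 4]
Check each candidate:
24 ∉ A, 35 ∈ A, 11 ∈ A, 21 ∈ A, 4 ∈ A
Count of candidates in A: 4

4


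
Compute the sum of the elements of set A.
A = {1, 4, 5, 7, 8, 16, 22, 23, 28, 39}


Set A = {1, 4, 5, 7, 8, 16, 22, 23, 28, 39}
Sum = 1 + 4 + 5 + 7 + 8 + 16 + 22 + 23 + 28 + 39 = 153

153


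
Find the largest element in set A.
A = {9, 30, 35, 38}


Set A = {9, 30, 35, 38}
Elements in ascending order: 9, 30, 35, 38
The largest element is 38.

38


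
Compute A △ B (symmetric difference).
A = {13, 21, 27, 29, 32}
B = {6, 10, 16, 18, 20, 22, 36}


Set A = {13, 21, 27, 29, 32}
Set B = {6, 10, 16, 18, 20, 22, 36}
A △ B = (A \ B) ∪ (B \ A)
Elements in A but not B: {13, 21, 27, 29, 32}
Elements in B but not A: {6, 10, 16, 18, 20, 22, 36}
A △ B = {6, 10, 13, 16, 18, 20, 21, 22, 27, 29, 32, 36}

{6, 10, 13, 16, 18, 20, 21, 22, 27, 29, 32, 36}


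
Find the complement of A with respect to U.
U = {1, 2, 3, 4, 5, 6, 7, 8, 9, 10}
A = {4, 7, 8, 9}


Universal set U = {1, 2, 3, 4, 5, 6, 7, 8, 9, 10}
Set A = {4, 7, 8, 9}
A' = U \ A = elements in U but not in A
Checking each element of U:
1 (not in A, include), 2 (not in A, include), 3 (not in A, include), 4 (in A, exclude), 5 (not in A, include), 6 (not in A, include), 7 (in A, exclude), 8 (in A, exclude), 9 (in A, exclude), 10 (not in A, include)
A' = {1, 2, 3, 5, 6, 10}

{1, 2, 3, 5, 6, 10}


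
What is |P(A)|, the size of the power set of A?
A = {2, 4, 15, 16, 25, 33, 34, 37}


Set A = {2, 4, 15, 16, 25, 33, 34, 37}
|A| = 8
The power set P(A) contains all subsets of A.
|P(A)| = 2^|A| = 2^8 = 256

256


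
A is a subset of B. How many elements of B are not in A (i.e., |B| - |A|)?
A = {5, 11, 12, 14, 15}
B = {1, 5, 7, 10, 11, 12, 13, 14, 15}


Set A = {5, 11, 12, 14, 15}, |A| = 5
Set B = {1, 5, 7, 10, 11, 12, 13, 14, 15}, |B| = 9
Since A ⊆ B: B \ A = {1, 7, 10, 13}
|B| - |A| = 9 - 5 = 4

4


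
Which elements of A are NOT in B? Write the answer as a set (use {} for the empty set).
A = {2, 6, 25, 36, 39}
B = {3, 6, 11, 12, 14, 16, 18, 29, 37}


Set A = {2, 6, 25, 36, 39}
Set B = {3, 6, 11, 12, 14, 16, 18, 29, 37}
Check each element of A against B:
2 ∉ B (include), 6 ∈ B, 25 ∉ B (include), 36 ∉ B (include), 39 ∉ B (include)
Elements of A not in B: {2, 25, 36, 39}

{2, 25, 36, 39}


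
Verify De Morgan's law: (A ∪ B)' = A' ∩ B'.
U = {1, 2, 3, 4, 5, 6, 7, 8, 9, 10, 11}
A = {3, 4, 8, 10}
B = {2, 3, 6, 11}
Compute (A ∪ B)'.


U = {1, 2, 3, 4, 5, 6, 7, 8, 9, 10, 11}
A = {3, 4, 8, 10}, B = {2, 3, 6, 11}
A ∪ B = {2, 3, 4, 6, 8, 10, 11}
(A ∪ B)' = U \ (A ∪ B) = {1, 5, 7, 9}
Verification via A' ∩ B': A' = {1, 2, 5, 6, 7, 9, 11}, B' = {1, 4, 5, 7, 8, 9, 10}
A' ∩ B' = {1, 5, 7, 9} ✓

{1, 5, 7, 9}


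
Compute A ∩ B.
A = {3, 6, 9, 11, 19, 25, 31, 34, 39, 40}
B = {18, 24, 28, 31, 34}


Set A = {3, 6, 9, 11, 19, 25, 31, 34, 39, 40}
Set B = {18, 24, 28, 31, 34}
A ∩ B includes only elements in both sets.
Check each element of A against B:
3 ✗, 6 ✗, 9 ✗, 11 ✗, 19 ✗, 25 ✗, 31 ✓, 34 ✓, 39 ✗, 40 ✗
A ∩ B = {31, 34}

{31, 34}


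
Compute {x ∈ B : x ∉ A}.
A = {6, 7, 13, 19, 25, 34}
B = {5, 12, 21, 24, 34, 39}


Set A = {6, 7, 13, 19, 25, 34}
Set B = {5, 12, 21, 24, 34, 39}
Check each element of B against A:
5 ∉ A (include), 12 ∉ A (include), 21 ∉ A (include), 24 ∉ A (include), 34 ∈ A, 39 ∉ A (include)
Elements of B not in A: {5, 12, 21, 24, 39}

{5, 12, 21, 24, 39}


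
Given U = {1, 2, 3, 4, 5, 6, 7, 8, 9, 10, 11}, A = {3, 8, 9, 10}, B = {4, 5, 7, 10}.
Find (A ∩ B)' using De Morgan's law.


U = {1, 2, 3, 4, 5, 6, 7, 8, 9, 10, 11}
A = {3, 8, 9, 10}, B = {4, 5, 7, 10}
A ∩ B = {10}
(A ∩ B)' = U \ (A ∩ B) = {1, 2, 3, 4, 5, 6, 7, 8, 9, 11}
Verification via A' ∪ B': A' = {1, 2, 4, 5, 6, 7, 11}, B' = {1, 2, 3, 6, 8, 9, 11}
A' ∪ B' = {1, 2, 3, 4, 5, 6, 7, 8, 9, 11} ✓

{1, 2, 3, 4, 5, 6, 7, 8, 9, 11}


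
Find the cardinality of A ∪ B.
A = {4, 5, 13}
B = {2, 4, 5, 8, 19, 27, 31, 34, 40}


Set A = {4, 5, 13}, |A| = 3
Set B = {2, 4, 5, 8, 19, 27, 31, 34, 40}, |B| = 9
A ∩ B = {4, 5}, |A ∩ B| = 2
|A ∪ B| = |A| + |B| - |A ∩ B| = 3 + 9 - 2 = 10

10


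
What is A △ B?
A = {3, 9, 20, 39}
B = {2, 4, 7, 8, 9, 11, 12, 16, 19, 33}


Set A = {3, 9, 20, 39}
Set B = {2, 4, 7, 8, 9, 11, 12, 16, 19, 33}
A △ B = (A \ B) ∪ (B \ A)
Elements in A but not B: {3, 20, 39}
Elements in B but not A: {2, 4, 7, 8, 11, 12, 16, 19, 33}
A △ B = {2, 3, 4, 7, 8, 11, 12, 16, 19, 20, 33, 39}

{2, 3, 4, 7, 8, 11, 12, 16, 19, 20, 33, 39}


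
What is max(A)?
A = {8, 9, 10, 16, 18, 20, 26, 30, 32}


Set A = {8, 9, 10, 16, 18, 20, 26, 30, 32}
Elements in ascending order: 8, 9, 10, 16, 18, 20, 26, 30, 32
The largest element is 32.

32


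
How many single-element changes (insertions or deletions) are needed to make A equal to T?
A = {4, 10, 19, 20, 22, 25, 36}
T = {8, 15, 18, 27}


Set A = {4, 10, 19, 20, 22, 25, 36}
Set T = {8, 15, 18, 27}
Elements to remove from A (in A, not in T): {4, 10, 19, 20, 22, 25, 36} → 7 removals
Elements to add to A (in T, not in A): {8, 15, 18, 27} → 4 additions
Total edits = 7 + 4 = 11

11


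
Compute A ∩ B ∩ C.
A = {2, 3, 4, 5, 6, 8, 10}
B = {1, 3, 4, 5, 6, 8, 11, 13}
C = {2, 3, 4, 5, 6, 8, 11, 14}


Set A = {2, 3, 4, 5, 6, 8, 10}
Set B = {1, 3, 4, 5, 6, 8, 11, 13}
Set C = {2, 3, 4, 5, 6, 8, 11, 14}
First, A ∩ B = {3, 4, 5, 6, 8}
Then, (A ∩ B) ∩ C = {3, 4, 5, 6, 8}

{3, 4, 5, 6, 8}


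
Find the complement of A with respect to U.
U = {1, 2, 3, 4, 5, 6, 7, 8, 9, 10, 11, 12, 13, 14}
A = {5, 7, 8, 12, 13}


Universal set U = {1, 2, 3, 4, 5, 6, 7, 8, 9, 10, 11, 12, 13, 14}
Set A = {5, 7, 8, 12, 13}
A' = U \ A = elements in U but not in A
Checking each element of U:
1 (not in A, include), 2 (not in A, include), 3 (not in A, include), 4 (not in A, include), 5 (in A, exclude), 6 (not in A, include), 7 (in A, exclude), 8 (in A, exclude), 9 (not in A, include), 10 (not in A, include), 11 (not in A, include), 12 (in A, exclude), 13 (in A, exclude), 14 (not in A, include)
A' = {1, 2, 3, 4, 6, 9, 10, 11, 14}

{1, 2, 3, 4, 6, 9, 10, 11, 14}


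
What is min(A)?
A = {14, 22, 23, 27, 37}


Set A = {14, 22, 23, 27, 37}
Elements in ascending order: 14, 22, 23, 27, 37
The smallest element is 14.

14


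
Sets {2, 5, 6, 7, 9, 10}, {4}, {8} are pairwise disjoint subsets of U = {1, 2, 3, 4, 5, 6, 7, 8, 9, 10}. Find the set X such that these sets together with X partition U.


U = {1, 2, 3, 4, 5, 6, 7, 8, 9, 10}
Shown blocks: {2, 5, 6, 7, 9, 10}, {4}, {8}
A partition's blocks are pairwise disjoint and cover U, so the missing block = U \ (union of shown blocks).
Union of shown blocks: {2, 4, 5, 6, 7, 8, 9, 10}
Missing block = U \ (union) = {1, 3}

{1, 3}


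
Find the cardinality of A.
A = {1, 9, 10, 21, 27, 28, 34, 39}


Set A = {1, 9, 10, 21, 27, 28, 34, 39}
Listing elements: 1, 9, 10, 21, 27, 28, 34, 39
Counting: 8 elements
|A| = 8

8


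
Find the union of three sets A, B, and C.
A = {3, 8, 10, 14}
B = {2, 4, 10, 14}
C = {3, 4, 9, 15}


Set A = {3, 8, 10, 14}
Set B = {2, 4, 10, 14}
Set C = {3, 4, 9, 15}
First, A ∪ B = {2, 3, 4, 8, 10, 14}
Then, (A ∪ B) ∪ C = {2, 3, 4, 8, 9, 10, 14, 15}

{2, 3, 4, 8, 9, 10, 14, 15}


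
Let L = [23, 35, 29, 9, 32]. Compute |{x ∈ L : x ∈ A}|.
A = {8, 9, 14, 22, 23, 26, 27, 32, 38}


Set A = {8, 9, 14, 22, 23, 26, 27, 32, 38}
Candidates: [23, 35, 29, 9, 32]
Check each candidate:
23 ∈ A, 35 ∉ A, 29 ∉ A, 9 ∈ A, 32 ∈ A
Count of candidates in A: 3

3


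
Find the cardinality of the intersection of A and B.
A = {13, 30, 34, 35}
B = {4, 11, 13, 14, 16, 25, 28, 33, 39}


Set A = {13, 30, 34, 35}
Set B = {4, 11, 13, 14, 16, 25, 28, 33, 39}
A ∩ B = {13}
|A ∩ B| = 1

1


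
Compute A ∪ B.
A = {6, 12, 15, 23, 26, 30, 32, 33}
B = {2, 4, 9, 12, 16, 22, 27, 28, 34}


Set A = {6, 12, 15, 23, 26, 30, 32, 33}
Set B = {2, 4, 9, 12, 16, 22, 27, 28, 34}
A ∪ B includes all elements in either set.
Elements from A: {6, 12, 15, 23, 26, 30, 32, 33}
Elements from B not already included: {2, 4, 9, 16, 22, 27, 28, 34}
A ∪ B = {2, 4, 6, 9, 12, 15, 16, 22, 23, 26, 27, 28, 30, 32, 33, 34}

{2, 4, 6, 9, 12, 15, 16, 22, 23, 26, 27, 28, 30, 32, 33, 34}


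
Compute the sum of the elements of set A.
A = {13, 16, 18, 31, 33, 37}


Set A = {13, 16, 18, 31, 33, 37}
Sum = 13 + 16 + 18 + 31 + 33 + 37 = 148

148


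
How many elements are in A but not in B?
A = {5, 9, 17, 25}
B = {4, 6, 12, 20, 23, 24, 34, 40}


Set A = {5, 9, 17, 25}
Set B = {4, 6, 12, 20, 23, 24, 34, 40}
A \ B = {5, 9, 17, 25}
|A \ B| = 4

4


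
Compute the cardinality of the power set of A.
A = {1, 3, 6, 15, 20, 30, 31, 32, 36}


Set A = {1, 3, 6, 15, 20, 30, 31, 32, 36}
|A| = 9
The power set P(A) contains all subsets of A.
|P(A)| = 2^|A| = 2^9 = 512

512


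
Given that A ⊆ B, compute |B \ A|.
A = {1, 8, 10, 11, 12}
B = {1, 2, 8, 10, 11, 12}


Set A = {1, 8, 10, 11, 12}, |A| = 5
Set B = {1, 2, 8, 10, 11, 12}, |B| = 6
Since A ⊆ B: B \ A = {2}
|B| - |A| = 6 - 5 = 1

1


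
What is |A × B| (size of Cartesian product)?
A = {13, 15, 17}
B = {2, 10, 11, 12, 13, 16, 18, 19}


Set A = {13, 15, 17} has 3 elements.
Set B = {2, 10, 11, 12, 13, 16, 18, 19} has 8 elements.
|A × B| = |A| × |B| = 3 × 8 = 24

24


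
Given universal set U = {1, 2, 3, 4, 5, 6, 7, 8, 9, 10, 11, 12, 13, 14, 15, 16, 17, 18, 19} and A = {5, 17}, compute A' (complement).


Universal set U = {1, 2, 3, 4, 5, 6, 7, 8, 9, 10, 11, 12, 13, 14, 15, 16, 17, 18, 19}
Set A = {5, 17}
A' = U \ A = elements in U but not in A
Checking each element of U:
1 (not in A, include), 2 (not in A, include), 3 (not in A, include), 4 (not in A, include), 5 (in A, exclude), 6 (not in A, include), 7 (not in A, include), 8 (not in A, include), 9 (not in A, include), 10 (not in A, include), 11 (not in A, include), 12 (not in A, include), 13 (not in A, include), 14 (not in A, include), 15 (not in A, include), 16 (not in A, include), 17 (in A, exclude), 18 (not in A, include), 19 (not in A, include)
A' = {1, 2, 3, 4, 6, 7, 8, 9, 10, 11, 12, 13, 14, 15, 16, 18, 19}

{1, 2, 3, 4, 6, 7, 8, 9, 10, 11, 12, 13, 14, 15, 16, 18, 19}


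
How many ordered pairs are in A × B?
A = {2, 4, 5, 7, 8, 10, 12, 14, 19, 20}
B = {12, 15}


Set A = {2, 4, 5, 7, 8, 10, 12, 14, 19, 20} has 10 elements.
Set B = {12, 15} has 2 elements.
|A × B| = |A| × |B| = 10 × 2 = 20

20


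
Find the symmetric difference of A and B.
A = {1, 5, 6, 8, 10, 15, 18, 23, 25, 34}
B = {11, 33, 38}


Set A = {1, 5, 6, 8, 10, 15, 18, 23, 25, 34}
Set B = {11, 33, 38}
A △ B = (A \ B) ∪ (B \ A)
Elements in A but not B: {1, 5, 6, 8, 10, 15, 18, 23, 25, 34}
Elements in B but not A: {11, 33, 38}
A △ B = {1, 5, 6, 8, 10, 11, 15, 18, 23, 25, 33, 34, 38}

{1, 5, 6, 8, 10, 11, 15, 18, 23, 25, 33, 34, 38}


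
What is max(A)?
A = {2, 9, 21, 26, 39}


Set A = {2, 9, 21, 26, 39}
Elements in ascending order: 2, 9, 21, 26, 39
The largest element is 39.

39


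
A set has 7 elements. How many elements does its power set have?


The set has 7 elements.
The power set contains all possible subsets.
|P(A)| = 2^|A| = 2^7 = 128

128


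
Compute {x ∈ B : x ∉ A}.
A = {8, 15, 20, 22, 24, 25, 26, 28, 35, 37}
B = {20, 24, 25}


Set A = {8, 15, 20, 22, 24, 25, 26, 28, 35, 37}
Set B = {20, 24, 25}
Check each element of B against A:
20 ∈ A, 24 ∈ A, 25 ∈ A
Elements of B not in A: {}

{}


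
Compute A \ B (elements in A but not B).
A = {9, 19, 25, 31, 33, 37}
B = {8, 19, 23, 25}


Set A = {9, 19, 25, 31, 33, 37}
Set B = {8, 19, 23, 25}
A \ B includes elements in A that are not in B.
Check each element of A:
9 (not in B, keep), 19 (in B, remove), 25 (in B, remove), 31 (not in B, keep), 33 (not in B, keep), 37 (not in B, keep)
A \ B = {9, 31, 33, 37}

{9, 31, 33, 37}


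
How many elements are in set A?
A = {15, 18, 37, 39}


Set A = {15, 18, 37, 39}
Listing elements: 15, 18, 37, 39
Counting: 4 elements
|A| = 4

4


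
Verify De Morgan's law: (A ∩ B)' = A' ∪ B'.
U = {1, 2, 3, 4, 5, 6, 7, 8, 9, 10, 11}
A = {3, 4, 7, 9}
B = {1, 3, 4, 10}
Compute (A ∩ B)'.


U = {1, 2, 3, 4, 5, 6, 7, 8, 9, 10, 11}
A = {3, 4, 7, 9}, B = {1, 3, 4, 10}
A ∩ B = {3, 4}
(A ∩ B)' = U \ (A ∩ B) = {1, 2, 5, 6, 7, 8, 9, 10, 11}
Verification via A' ∪ B': A' = {1, 2, 5, 6, 8, 10, 11}, B' = {2, 5, 6, 7, 8, 9, 11}
A' ∪ B' = {1, 2, 5, 6, 7, 8, 9, 10, 11} ✓

{1, 2, 5, 6, 7, 8, 9, 10, 11}


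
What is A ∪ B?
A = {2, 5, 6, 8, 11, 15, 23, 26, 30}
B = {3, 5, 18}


Set A = {2, 5, 6, 8, 11, 15, 23, 26, 30}
Set B = {3, 5, 18}
A ∪ B includes all elements in either set.
Elements from A: {2, 5, 6, 8, 11, 15, 23, 26, 30}
Elements from B not already included: {3, 18}
A ∪ B = {2, 3, 5, 6, 8, 11, 15, 18, 23, 26, 30}

{2, 3, 5, 6, 8, 11, 15, 18, 23, 26, 30}


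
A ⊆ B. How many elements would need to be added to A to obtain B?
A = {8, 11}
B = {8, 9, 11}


Set A = {8, 11}, |A| = 2
Set B = {8, 9, 11}, |B| = 3
Since A ⊆ B: B \ A = {9}
|B| - |A| = 3 - 2 = 1

1


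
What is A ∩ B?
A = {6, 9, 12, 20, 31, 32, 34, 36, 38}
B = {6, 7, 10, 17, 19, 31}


Set A = {6, 9, 12, 20, 31, 32, 34, 36, 38}
Set B = {6, 7, 10, 17, 19, 31}
A ∩ B includes only elements in both sets.
Check each element of A against B:
6 ✓, 9 ✗, 12 ✗, 20 ✗, 31 ✓, 32 ✗, 34 ✗, 36 ✗, 38 ✗
A ∩ B = {6, 31}

{6, 31}


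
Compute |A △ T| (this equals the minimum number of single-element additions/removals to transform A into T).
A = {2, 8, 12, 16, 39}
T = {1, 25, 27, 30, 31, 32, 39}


Set A = {2, 8, 12, 16, 39}
Set T = {1, 25, 27, 30, 31, 32, 39}
Elements to remove from A (in A, not in T): {2, 8, 12, 16} → 4 removals
Elements to add to A (in T, not in A): {1, 25, 27, 30, 31, 32} → 6 additions
Total edits = 4 + 6 = 10

10


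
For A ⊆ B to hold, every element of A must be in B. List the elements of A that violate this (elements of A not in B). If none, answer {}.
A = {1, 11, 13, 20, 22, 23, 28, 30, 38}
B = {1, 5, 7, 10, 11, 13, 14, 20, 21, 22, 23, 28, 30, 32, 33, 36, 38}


Set A = {1, 11, 13, 20, 22, 23, 28, 30, 38}
Set B = {1, 5, 7, 10, 11, 13, 14, 20, 21, 22, 23, 28, 30, 32, 33, 36, 38}
Check each element of A against B:
1 ∈ B, 11 ∈ B, 13 ∈ B, 20 ∈ B, 22 ∈ B, 23 ∈ B, 28 ∈ B, 30 ∈ B, 38 ∈ B
Elements of A not in B: {}

{}


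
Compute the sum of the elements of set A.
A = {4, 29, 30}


Set A = {4, 29, 30}
Sum = 4 + 29 + 30 = 63

63


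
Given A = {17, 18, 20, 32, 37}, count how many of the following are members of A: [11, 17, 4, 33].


Set A = {17, 18, 20, 32, 37}
Candidates: [11, 17, 4, 33]
Check each candidate:
11 ∉ A, 17 ∈ A, 4 ∉ A, 33 ∉ A
Count of candidates in A: 1

1


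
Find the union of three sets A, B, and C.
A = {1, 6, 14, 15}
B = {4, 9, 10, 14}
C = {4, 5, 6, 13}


Set A = {1, 6, 14, 15}
Set B = {4, 9, 10, 14}
Set C = {4, 5, 6, 13}
First, A ∪ B = {1, 4, 6, 9, 10, 14, 15}
Then, (A ∪ B) ∪ C = {1, 4, 5, 6, 9, 10, 13, 14, 15}

{1, 4, 5, 6, 9, 10, 13, 14, 15}


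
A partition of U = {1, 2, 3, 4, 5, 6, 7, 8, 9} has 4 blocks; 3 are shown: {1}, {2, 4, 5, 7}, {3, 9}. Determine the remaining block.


U = {1, 2, 3, 4, 5, 6, 7, 8, 9}
Shown blocks: {1}, {2, 4, 5, 7}, {3, 9}
A partition's blocks are pairwise disjoint and cover U, so the missing block = U \ (union of shown blocks).
Union of shown blocks: {1, 2, 3, 4, 5, 7, 9}
Missing block = U \ (union) = {6, 8}

{6, 8}


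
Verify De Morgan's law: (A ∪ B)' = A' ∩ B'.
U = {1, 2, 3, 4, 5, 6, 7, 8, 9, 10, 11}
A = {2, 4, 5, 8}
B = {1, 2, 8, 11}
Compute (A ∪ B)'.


U = {1, 2, 3, 4, 5, 6, 7, 8, 9, 10, 11}
A = {2, 4, 5, 8}, B = {1, 2, 8, 11}
A ∪ B = {1, 2, 4, 5, 8, 11}
(A ∪ B)' = U \ (A ∪ B) = {3, 6, 7, 9, 10}
Verification via A' ∩ B': A' = {1, 3, 6, 7, 9, 10, 11}, B' = {3, 4, 5, 6, 7, 9, 10}
A' ∩ B' = {3, 6, 7, 9, 10} ✓

{3, 6, 7, 9, 10}


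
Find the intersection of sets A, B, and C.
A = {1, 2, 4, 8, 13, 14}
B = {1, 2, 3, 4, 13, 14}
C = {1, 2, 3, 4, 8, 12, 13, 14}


Set A = {1, 2, 4, 8, 13, 14}
Set B = {1, 2, 3, 4, 13, 14}
Set C = {1, 2, 3, 4, 8, 12, 13, 14}
First, A ∩ B = {1, 2, 4, 13, 14}
Then, (A ∩ B) ∩ C = {1, 2, 4, 13, 14}

{1, 2, 4, 13, 14}


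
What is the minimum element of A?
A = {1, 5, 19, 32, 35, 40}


Set A = {1, 5, 19, 32, 35, 40}
Elements in ascending order: 1, 5, 19, 32, 35, 40
The smallest element is 1.

1


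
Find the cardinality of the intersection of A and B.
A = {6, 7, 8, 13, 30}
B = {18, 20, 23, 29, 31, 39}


Set A = {6, 7, 8, 13, 30}
Set B = {18, 20, 23, 29, 31, 39}
A ∩ B = {}
|A ∩ B| = 0

0


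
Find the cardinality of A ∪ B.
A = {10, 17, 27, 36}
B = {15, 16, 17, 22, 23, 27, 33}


Set A = {10, 17, 27, 36}, |A| = 4
Set B = {15, 16, 17, 22, 23, 27, 33}, |B| = 7
A ∩ B = {17, 27}, |A ∩ B| = 2
|A ∪ B| = |A| + |B| - |A ∩ B| = 4 + 7 - 2 = 9

9


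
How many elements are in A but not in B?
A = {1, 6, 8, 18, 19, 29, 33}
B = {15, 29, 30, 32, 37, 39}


Set A = {1, 6, 8, 18, 19, 29, 33}
Set B = {15, 29, 30, 32, 37, 39}
A \ B = {1, 6, 8, 18, 19, 33}
|A \ B| = 6

6


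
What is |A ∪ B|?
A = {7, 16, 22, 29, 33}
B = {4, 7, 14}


Set A = {7, 16, 22, 29, 33}, |A| = 5
Set B = {4, 7, 14}, |B| = 3
A ∩ B = {7}, |A ∩ B| = 1
|A ∪ B| = |A| + |B| - |A ∩ B| = 5 + 3 - 1 = 7

7


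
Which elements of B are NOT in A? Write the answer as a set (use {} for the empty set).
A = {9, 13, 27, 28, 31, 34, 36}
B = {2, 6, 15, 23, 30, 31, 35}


Set A = {9, 13, 27, 28, 31, 34, 36}
Set B = {2, 6, 15, 23, 30, 31, 35}
Check each element of B against A:
2 ∉ A (include), 6 ∉ A (include), 15 ∉ A (include), 23 ∉ A (include), 30 ∉ A (include), 31 ∈ A, 35 ∉ A (include)
Elements of B not in A: {2, 6, 15, 23, 30, 35}

{2, 6, 15, 23, 30, 35}


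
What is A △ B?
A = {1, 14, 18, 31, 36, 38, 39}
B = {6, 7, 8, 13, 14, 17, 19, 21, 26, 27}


Set A = {1, 14, 18, 31, 36, 38, 39}
Set B = {6, 7, 8, 13, 14, 17, 19, 21, 26, 27}
A △ B = (A \ B) ∪ (B \ A)
Elements in A but not B: {1, 18, 31, 36, 38, 39}
Elements in B but not A: {6, 7, 8, 13, 17, 19, 21, 26, 27}
A △ B = {1, 6, 7, 8, 13, 17, 18, 19, 21, 26, 27, 31, 36, 38, 39}

{1, 6, 7, 8, 13, 17, 18, 19, 21, 26, 27, 31, 36, 38, 39}


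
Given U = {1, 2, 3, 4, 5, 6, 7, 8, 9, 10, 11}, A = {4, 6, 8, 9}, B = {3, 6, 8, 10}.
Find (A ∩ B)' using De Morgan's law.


U = {1, 2, 3, 4, 5, 6, 7, 8, 9, 10, 11}
A = {4, 6, 8, 9}, B = {3, 6, 8, 10}
A ∩ B = {6, 8}
(A ∩ B)' = U \ (A ∩ B) = {1, 2, 3, 4, 5, 7, 9, 10, 11}
Verification via A' ∪ B': A' = {1, 2, 3, 5, 7, 10, 11}, B' = {1, 2, 4, 5, 7, 9, 11}
A' ∪ B' = {1, 2, 3, 4, 5, 7, 9, 10, 11} ✓

{1, 2, 3, 4, 5, 7, 9, 10, 11}


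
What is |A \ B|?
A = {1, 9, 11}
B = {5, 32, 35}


Set A = {1, 9, 11}
Set B = {5, 32, 35}
A \ B = {1, 9, 11}
|A \ B| = 3

3


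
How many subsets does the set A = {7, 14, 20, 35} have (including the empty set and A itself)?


Set A = {7, 14, 20, 35}
|A| = 4
The power set P(A) contains all subsets of A.
|P(A)| = 2^|A| = 2^4 = 16

16


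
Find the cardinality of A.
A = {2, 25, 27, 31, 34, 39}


Set A = {2, 25, 27, 31, 34, 39}
Listing elements: 2, 25, 27, 31, 34, 39
Counting: 6 elements
|A| = 6

6


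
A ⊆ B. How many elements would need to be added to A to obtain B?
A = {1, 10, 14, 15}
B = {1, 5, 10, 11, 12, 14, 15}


Set A = {1, 10, 14, 15}, |A| = 4
Set B = {1, 5, 10, 11, 12, 14, 15}, |B| = 7
Since A ⊆ B: B \ A = {5, 11, 12}
|B| - |A| = 7 - 4 = 3

3


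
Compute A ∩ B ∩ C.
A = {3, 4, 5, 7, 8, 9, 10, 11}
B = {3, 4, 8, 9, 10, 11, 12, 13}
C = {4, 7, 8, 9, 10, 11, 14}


Set A = {3, 4, 5, 7, 8, 9, 10, 11}
Set B = {3, 4, 8, 9, 10, 11, 12, 13}
Set C = {4, 7, 8, 9, 10, 11, 14}
First, A ∩ B = {3, 4, 8, 9, 10, 11}
Then, (A ∩ B) ∩ C = {4, 8, 9, 10, 11}

{4, 8, 9, 10, 11}


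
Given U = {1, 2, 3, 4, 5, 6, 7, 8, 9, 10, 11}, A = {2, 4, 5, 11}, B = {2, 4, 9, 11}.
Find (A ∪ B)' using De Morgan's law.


U = {1, 2, 3, 4, 5, 6, 7, 8, 9, 10, 11}
A = {2, 4, 5, 11}, B = {2, 4, 9, 11}
A ∪ B = {2, 4, 5, 9, 11}
(A ∪ B)' = U \ (A ∪ B) = {1, 3, 6, 7, 8, 10}
Verification via A' ∩ B': A' = {1, 3, 6, 7, 8, 9, 10}, B' = {1, 3, 5, 6, 7, 8, 10}
A' ∩ B' = {1, 3, 6, 7, 8, 10} ✓

{1, 3, 6, 7, 8, 10}


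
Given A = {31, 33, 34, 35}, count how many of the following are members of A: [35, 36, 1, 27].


Set A = {31, 33, 34, 35}
Candidates: [35, 36, 1, 27]
Check each candidate:
35 ∈ A, 36 ∉ A, 1 ∉ A, 27 ∉ A
Count of candidates in A: 1

1


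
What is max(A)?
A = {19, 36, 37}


Set A = {19, 36, 37}
Elements in ascending order: 19, 36, 37
The largest element is 37.

37


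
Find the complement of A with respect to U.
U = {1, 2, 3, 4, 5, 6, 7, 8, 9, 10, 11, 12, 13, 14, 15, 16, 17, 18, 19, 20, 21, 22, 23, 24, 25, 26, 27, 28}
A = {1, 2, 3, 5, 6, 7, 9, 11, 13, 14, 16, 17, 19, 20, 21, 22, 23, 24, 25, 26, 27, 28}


Universal set U = {1, 2, 3, 4, 5, 6, 7, 8, 9, 10, 11, 12, 13, 14, 15, 16, 17, 18, 19, 20, 21, 22, 23, 24, 25, 26, 27, 28}
Set A = {1, 2, 3, 5, 6, 7, 9, 11, 13, 14, 16, 17, 19, 20, 21, 22, 23, 24, 25, 26, 27, 28}
A' = U \ A = elements in U but not in A
Checking each element of U:
1 (in A, exclude), 2 (in A, exclude), 3 (in A, exclude), 4 (not in A, include), 5 (in A, exclude), 6 (in A, exclude), 7 (in A, exclude), 8 (not in A, include), 9 (in A, exclude), 10 (not in A, include), 11 (in A, exclude), 12 (not in A, include), 13 (in A, exclude), 14 (in A, exclude), 15 (not in A, include), 16 (in A, exclude), 17 (in A, exclude), 18 (not in A, include), 19 (in A, exclude), 20 (in A, exclude), 21 (in A, exclude), 22 (in A, exclude), 23 (in A, exclude), 24 (in A, exclude), 25 (in A, exclude), 26 (in A, exclude), 27 (in A, exclude), 28 (in A, exclude)
A' = {4, 8, 10, 12, 15, 18}

{4, 8, 10, 12, 15, 18}


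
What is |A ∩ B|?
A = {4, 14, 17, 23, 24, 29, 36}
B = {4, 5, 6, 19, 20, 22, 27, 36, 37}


Set A = {4, 14, 17, 23, 24, 29, 36}
Set B = {4, 5, 6, 19, 20, 22, 27, 36, 37}
A ∩ B = {4, 36}
|A ∩ B| = 2

2


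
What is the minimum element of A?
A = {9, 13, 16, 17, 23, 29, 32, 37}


Set A = {9, 13, 16, 17, 23, 29, 32, 37}
Elements in ascending order: 9, 13, 16, 17, 23, 29, 32, 37
The smallest element is 9.

9


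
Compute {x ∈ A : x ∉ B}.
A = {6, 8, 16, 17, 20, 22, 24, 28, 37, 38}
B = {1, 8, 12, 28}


Set A = {6, 8, 16, 17, 20, 22, 24, 28, 37, 38}
Set B = {1, 8, 12, 28}
Check each element of A against B:
6 ∉ B (include), 8 ∈ B, 16 ∉ B (include), 17 ∉ B (include), 20 ∉ B (include), 22 ∉ B (include), 24 ∉ B (include), 28 ∈ B, 37 ∉ B (include), 38 ∉ B (include)
Elements of A not in B: {6, 16, 17, 20, 22, 24, 37, 38}

{6, 16, 17, 20, 22, 24, 37, 38}


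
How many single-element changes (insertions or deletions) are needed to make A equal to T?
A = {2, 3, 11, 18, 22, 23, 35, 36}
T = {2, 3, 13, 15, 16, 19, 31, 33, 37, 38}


Set A = {2, 3, 11, 18, 22, 23, 35, 36}
Set T = {2, 3, 13, 15, 16, 19, 31, 33, 37, 38}
Elements to remove from A (in A, not in T): {11, 18, 22, 23, 35, 36} → 6 removals
Elements to add to A (in T, not in A): {13, 15, 16, 19, 31, 33, 37, 38} → 8 additions
Total edits = 6 + 8 = 14

14


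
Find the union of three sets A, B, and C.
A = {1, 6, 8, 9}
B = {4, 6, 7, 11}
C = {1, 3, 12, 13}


Set A = {1, 6, 8, 9}
Set B = {4, 6, 7, 11}
Set C = {1, 3, 12, 13}
First, A ∪ B = {1, 4, 6, 7, 8, 9, 11}
Then, (A ∪ B) ∪ C = {1, 3, 4, 6, 7, 8, 9, 11, 12, 13}

{1, 3, 4, 6, 7, 8, 9, 11, 12, 13}


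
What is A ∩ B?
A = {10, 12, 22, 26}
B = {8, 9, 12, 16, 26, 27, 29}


Set A = {10, 12, 22, 26}
Set B = {8, 9, 12, 16, 26, 27, 29}
A ∩ B includes only elements in both sets.
Check each element of A against B:
10 ✗, 12 ✓, 22 ✗, 26 ✓
A ∩ B = {12, 26}

{12, 26}


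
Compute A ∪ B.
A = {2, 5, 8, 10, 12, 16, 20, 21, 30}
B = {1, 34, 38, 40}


Set A = {2, 5, 8, 10, 12, 16, 20, 21, 30}
Set B = {1, 34, 38, 40}
A ∪ B includes all elements in either set.
Elements from A: {2, 5, 8, 10, 12, 16, 20, 21, 30}
Elements from B not already included: {1, 34, 38, 40}
A ∪ B = {1, 2, 5, 8, 10, 12, 16, 20, 21, 30, 34, 38, 40}

{1, 2, 5, 8, 10, 12, 16, 20, 21, 30, 34, 38, 40}
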